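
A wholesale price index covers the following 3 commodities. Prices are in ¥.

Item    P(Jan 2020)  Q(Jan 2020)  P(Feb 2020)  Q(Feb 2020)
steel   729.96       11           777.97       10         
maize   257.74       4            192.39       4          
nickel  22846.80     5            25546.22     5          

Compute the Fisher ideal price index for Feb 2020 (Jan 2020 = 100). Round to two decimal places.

111.18

Laspeyres component (base-period weights):
ΣP(Feb 2020)Q(Jan 2020) = 777.97×11 + 192.39×4 + 25546.22×5 = 8557.67 + 769.56 + 127731.1 = 137058.33
ΣP(Jan 2020)Q(Jan 2020) = 729.96×11 + 257.74×4 + 22846.80×5 = 8029.56 + 1030.96 + 114234 = 123294.52
L = 137058.33 / 123294.52 × 100 = 111.1634
Paasche component (current-period weights):
ΣP(Feb 2020)Q(Feb 2020) = 777.97×10 + 192.39×4 + 25546.22×5 = 7779.7 + 769.56 + 127731.1 = 136280.36
ΣP(Jan 2020)Q(Feb 2020) = 729.96×10 + 257.74×4 + 22846.80×5 = 7299.6 + 1030.96 + 114234 = 122564.56
P = 136280.36 / 122564.56 × 100 = 111.1907
Fisher = √(L × P) = √(111.1634 × 111.1907) = 111.1770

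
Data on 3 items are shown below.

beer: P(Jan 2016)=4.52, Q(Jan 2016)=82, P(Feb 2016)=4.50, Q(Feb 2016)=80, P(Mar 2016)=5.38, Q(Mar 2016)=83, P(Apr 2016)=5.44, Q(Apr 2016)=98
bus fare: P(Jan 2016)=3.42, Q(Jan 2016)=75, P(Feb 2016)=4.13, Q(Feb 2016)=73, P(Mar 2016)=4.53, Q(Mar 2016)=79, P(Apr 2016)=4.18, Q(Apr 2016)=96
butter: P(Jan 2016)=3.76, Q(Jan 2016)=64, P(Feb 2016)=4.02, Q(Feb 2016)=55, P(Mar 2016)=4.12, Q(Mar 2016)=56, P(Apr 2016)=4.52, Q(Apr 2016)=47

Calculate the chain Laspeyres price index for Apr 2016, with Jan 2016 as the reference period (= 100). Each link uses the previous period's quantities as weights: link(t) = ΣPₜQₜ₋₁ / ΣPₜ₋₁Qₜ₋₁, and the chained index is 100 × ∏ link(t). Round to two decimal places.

120.68

Link Jan 2016→Feb 2016:
ΣP(Feb 2016)Q(Jan 2016) = 4.50×82 + 4.13×75 + 4.02×64 = 369 + 309.75 + 257.28 = 936.03
ΣP(Jan 2016)Q(Jan 2016) = 4.52×82 + 3.42×75 + 3.76×64 = 370.64 + 256.5 + 240.64 = 867.78
link = 936.03/867.78 = 1.078649
Link Feb 2016→Mar 2016:
ΣP(Mar 2016)Q(Feb 2016) = 5.38×80 + 4.53×73 + 4.12×55 = 430.4 + 330.69 + 226.6 = 987.69
ΣP(Feb 2016)Q(Feb 2016) = 4.50×80 + 4.13×73 + 4.02×55 = 360 + 301.49 + 221.1 = 882.59
link = 987.69/882.59 = 1.119081
Link Mar 2016→Apr 2016:
ΣP(Apr 2016)Q(Mar 2016) = 5.44×83 + 4.18×79 + 4.52×56 = 451.52 + 330.22 + 253.12 = 1034.86
ΣP(Mar 2016)Q(Mar 2016) = 5.38×83 + 4.53×79 + 4.12×56 = 446.54 + 357.87 + 230.72 = 1035.13
link = 1034.86/1035.13 = 0.999739
Chained index = 100 × 1.078649 × 1.119081 × 0.999739 = 120.6781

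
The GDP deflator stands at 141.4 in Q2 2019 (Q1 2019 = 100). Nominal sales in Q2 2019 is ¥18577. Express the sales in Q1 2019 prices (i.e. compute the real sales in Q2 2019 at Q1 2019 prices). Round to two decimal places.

13137.91

Real = Nominal ÷ (Index/100) = 18577 ÷ (141.4/100)
     = 18577 ÷ 1.414 = 13137.9066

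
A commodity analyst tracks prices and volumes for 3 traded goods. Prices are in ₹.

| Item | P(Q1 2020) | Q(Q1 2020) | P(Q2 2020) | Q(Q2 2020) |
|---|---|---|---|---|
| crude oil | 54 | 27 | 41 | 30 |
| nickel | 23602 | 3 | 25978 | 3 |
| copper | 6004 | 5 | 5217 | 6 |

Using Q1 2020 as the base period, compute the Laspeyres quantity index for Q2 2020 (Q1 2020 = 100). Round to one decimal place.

106.0

Laspeyres quantity index uses base-period prices as weights.
ΣP(Q1 2020)·Q(Q2 2020) = 54×30 + 23602×3 + 6004×6 = 1620 + 70806 + 36024 = 108450
ΣP(Q1 2020)·Q(Q1 2020) = 54×27 + 23602×3 + 6004×5 = 1458 + 70806 + 30020 = 102284
Index = 108450 / 102284 × 100 = 106.0283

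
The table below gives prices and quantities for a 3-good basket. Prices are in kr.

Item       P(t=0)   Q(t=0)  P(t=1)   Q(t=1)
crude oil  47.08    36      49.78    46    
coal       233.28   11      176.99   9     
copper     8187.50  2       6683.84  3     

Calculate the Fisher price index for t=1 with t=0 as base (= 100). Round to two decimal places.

Laspeyres component (base-period weights):
ΣP(t=1)Q(t=0) = 49.78×36 + 176.99×11 + 6683.84×2 = 1792.08 + 1946.89 + 13367.68 = 17106.65
ΣP(t=0)Q(t=0) = 47.08×36 + 233.28×11 + 8187.50×2 = 1694.88 + 2566.08 + 16375 = 20635.96
L = 17106.65 / 20635.96 × 100 = 82.8973
Paasche component (current-period weights):
ΣP(t=1)Q(t=1) = 49.78×46 + 176.99×9 + 6683.84×3 = 2289.88 + 1592.91 + 20051.52 = 23934.31
ΣP(t=0)Q(t=1) = 47.08×46 + 233.28×9 + 8187.50×3 = 2165.68 + 2099.52 + 24562.5 = 28827.7
P = 23934.31 / 28827.7 × 100 = 83.0254
Fisher = √(L × P) = √(82.8973 × 83.0254) = 82.9613

82.96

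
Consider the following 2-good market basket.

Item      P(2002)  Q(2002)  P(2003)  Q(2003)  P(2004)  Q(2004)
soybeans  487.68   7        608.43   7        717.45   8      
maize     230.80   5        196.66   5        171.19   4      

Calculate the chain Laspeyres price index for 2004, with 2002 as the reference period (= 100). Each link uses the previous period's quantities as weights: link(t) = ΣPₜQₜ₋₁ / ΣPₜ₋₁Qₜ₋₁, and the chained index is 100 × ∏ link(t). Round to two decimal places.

Link 2002→2003:
ΣP(2003)Q(2002) = 608.43×7 + 196.66×5 = 4259.01 + 983.3 = 5242.31
ΣP(2002)Q(2002) = 487.68×7 + 230.80×5 = 3413.76 + 1154 = 4567.76
link = 5242.31/4567.76 = 1.147676
Link 2003→2004:
ΣP(2004)Q(2003) = 717.45×7 + 171.19×5 = 5022.15 + 855.95 = 5878.1
ΣP(2003)Q(2003) = 608.43×7 + 196.66×5 = 4259.01 + 983.3 = 5242.31
link = 5878.1/5242.31 = 1.121281
Chained index = 100 × 1.147676 × 1.121281 = 128.6867

128.69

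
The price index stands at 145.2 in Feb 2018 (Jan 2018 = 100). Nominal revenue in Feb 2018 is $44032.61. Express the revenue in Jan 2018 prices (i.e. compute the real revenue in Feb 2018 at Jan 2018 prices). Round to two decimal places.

30325.49

Real = Nominal ÷ (Index/100) = 44032.61 ÷ (145.2/100)
     = 44032.61 ÷ 1.452 = 30325.4890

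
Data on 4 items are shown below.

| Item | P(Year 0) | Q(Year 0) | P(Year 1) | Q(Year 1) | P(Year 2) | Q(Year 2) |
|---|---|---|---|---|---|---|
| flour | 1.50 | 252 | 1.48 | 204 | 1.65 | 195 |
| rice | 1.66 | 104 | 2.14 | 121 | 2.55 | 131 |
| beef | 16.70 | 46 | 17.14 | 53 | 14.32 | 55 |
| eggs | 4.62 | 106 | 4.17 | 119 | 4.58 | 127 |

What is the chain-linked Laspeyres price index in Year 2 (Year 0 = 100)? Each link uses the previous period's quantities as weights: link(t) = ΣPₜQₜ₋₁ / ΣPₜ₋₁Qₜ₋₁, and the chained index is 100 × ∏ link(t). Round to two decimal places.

100.12

Link Year 0→Year 1:
ΣP(Year 1)Q(Year 0) = 1.48×252 + 2.14×104 + 17.14×46 + 4.17×106 = 372.96 + 222.56 + 788.44 + 442.02 = 1825.98
ΣP(Year 0)Q(Year 0) = 1.50×252 + 1.66×104 + 16.70×46 + 4.62×106 = 378 + 172.64 + 768.2 + 489.72 = 1808.56
link = 1825.98/1808.56 = 1.009632
Link Year 1→Year 2:
ΣP(Year 2)Q(Year 1) = 1.65×204 + 2.55×121 + 14.32×53 + 4.58×119 = 336.6 + 308.55 + 758.96 + 545.02 = 1949.13
ΣP(Year 1)Q(Year 1) = 1.48×204 + 2.14×121 + 17.14×53 + 4.17×119 = 301.92 + 258.94 + 908.42 + 496.23 = 1965.51
link = 1949.13/1965.51 = 0.991666
Chained index = 100 × 1.009632 × 0.991666 = 100.1218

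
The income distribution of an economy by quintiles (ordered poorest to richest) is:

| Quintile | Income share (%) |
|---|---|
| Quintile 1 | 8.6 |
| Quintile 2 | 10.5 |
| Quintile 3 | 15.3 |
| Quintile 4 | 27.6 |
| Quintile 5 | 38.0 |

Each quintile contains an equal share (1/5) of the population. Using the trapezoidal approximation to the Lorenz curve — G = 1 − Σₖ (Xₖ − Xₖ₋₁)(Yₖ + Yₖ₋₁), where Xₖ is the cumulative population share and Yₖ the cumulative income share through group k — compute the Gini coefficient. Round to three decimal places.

Cumulative income shares Yₖ: 0.0860, 0.1910, 0.3440, 0.6200, 1.0000
Σ (Xₖ−Xₖ₋₁)(Yₖ+Yₖ₋₁) = (1/5)(0.0860+0.0000) + (1/5)(0.1910+0.0860) + (1/5)(0.3440+0.1910) + (1/5)(0.6200+0.3440) + (1/5)(1.0000+0.6200)
  = 0.0172 + 0.0554 + 0.1070 + 0.1928 + 0.3240 = 0.6964
G = 1 − 0.6964 = 0.3036

0.304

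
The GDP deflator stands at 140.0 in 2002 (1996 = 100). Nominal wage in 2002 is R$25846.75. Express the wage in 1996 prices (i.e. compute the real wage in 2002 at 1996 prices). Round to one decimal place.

Real = Nominal ÷ (Index/100) = 25846.75 ÷ (140.0/100)
     = 25846.75 ÷ 1.400 = 18461.9643

18462.0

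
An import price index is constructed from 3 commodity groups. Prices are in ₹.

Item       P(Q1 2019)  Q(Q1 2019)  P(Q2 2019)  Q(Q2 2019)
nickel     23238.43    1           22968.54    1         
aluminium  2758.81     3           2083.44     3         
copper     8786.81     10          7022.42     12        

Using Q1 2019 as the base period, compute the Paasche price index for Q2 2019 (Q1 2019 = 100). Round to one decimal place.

Paasche price index uses current-period quantities as weights.
ΣP(Q2 2019)·Q(Q2 2019) = 22968.54×1 + 2083.44×3 + 7022.42×12 = 22968.54 + 6250.32 + 84269.04 = 113487.9
ΣP(Q1 2019)·Q(Q2 2019) = 23238.43×1 + 2758.81×3 + 8786.81×12 = 23238.43 + 8276.43 + 105441.72 = 136956.58
Index = 113487.9 / 136956.58 × 100 = 82.8641

82.9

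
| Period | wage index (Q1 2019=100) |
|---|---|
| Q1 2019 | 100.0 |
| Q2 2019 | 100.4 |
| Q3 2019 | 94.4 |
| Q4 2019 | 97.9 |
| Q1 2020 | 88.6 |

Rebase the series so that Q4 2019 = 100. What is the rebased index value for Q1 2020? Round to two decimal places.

Rebased(Q1 2020) = 88.6 / 97.9 × 100 = 90.5005

90.50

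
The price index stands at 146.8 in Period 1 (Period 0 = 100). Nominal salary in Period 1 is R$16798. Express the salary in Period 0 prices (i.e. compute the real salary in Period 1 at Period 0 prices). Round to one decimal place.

11442.8

Real = Nominal ÷ (Index/100) = 16798 ÷ (146.8/100)
     = 16798 ÷ 1.468 = 11442.7793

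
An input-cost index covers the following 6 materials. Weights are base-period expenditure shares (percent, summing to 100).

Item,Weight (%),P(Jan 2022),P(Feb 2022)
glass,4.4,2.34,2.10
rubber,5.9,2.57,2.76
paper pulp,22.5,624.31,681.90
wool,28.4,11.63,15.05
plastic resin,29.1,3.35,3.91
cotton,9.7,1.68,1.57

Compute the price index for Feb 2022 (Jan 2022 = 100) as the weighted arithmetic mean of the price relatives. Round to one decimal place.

114.6

glass: 4.4 × (2.10/2.34) = 4.4 × 0.897436 = 3.9487
rubber: 5.9 × (2.76/2.57) = 5.9 × 1.073930 = 6.3362
paper pulp: 22.5 × (681.90/624.31) = 22.5 × 1.092246 = 24.5755
wool: 28.4 × (15.05/11.63) = 28.4 × 1.294067 = 36.7515
plastic resin: 29.1 × (3.91/3.35) = 29.1 × 1.167164 = 33.9645
cotton: 9.7 × (1.57/1.68) = 9.7 × 0.934524 = 9.0649
Index = Σ wᵢ·(p₁ᵢ/p₀ᵢ) = 3.9487 + 6.3362 + 24.5755 + 36.7515 + 33.9645 + 9.0649 = 114.6413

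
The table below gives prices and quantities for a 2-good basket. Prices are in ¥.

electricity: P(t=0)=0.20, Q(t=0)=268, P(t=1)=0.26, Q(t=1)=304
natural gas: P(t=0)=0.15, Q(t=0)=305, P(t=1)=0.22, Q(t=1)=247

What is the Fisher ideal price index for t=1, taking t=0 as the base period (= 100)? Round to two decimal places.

Laspeyres component (base-period weights):
ΣP(t=1)Q(t=0) = 0.26×268 + 0.22×305 = 69.68 + 67.1 = 136.78
ΣP(t=0)Q(t=0) = 0.20×268 + 0.15×305 = 53.6 + 45.75 = 99.35
L = 136.78 / 99.35 × 100 = 137.6749
Paasche component (current-period weights):
ΣP(t=1)Q(t=1) = 0.26×304 + 0.22×247 = 79.04 + 54.34 = 133.38
ΣP(t=0)Q(t=1) = 0.20×304 + 0.15×247 = 60.8 + 37.05 = 97.85
P = 133.38 / 97.85 × 100 = 136.3107
Fisher = √(L × P) = √(137.6749 × 136.3107) = 136.9911

136.99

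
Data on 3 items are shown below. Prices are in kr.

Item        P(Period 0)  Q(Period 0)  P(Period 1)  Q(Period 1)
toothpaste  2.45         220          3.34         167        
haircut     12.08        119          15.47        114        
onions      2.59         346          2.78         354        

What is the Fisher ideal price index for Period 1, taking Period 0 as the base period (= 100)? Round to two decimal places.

Laspeyres component (base-period weights):
ΣP(Period 1)Q(Period 0) = 3.34×220 + 15.47×119 + 2.78×346 = 734.8 + 1840.93 + 961.88 = 3537.61
ΣP(Period 0)Q(Period 0) = 2.45×220 + 12.08×119 + 2.59×346 = 539 + 1437.52 + 896.14 = 2872.66
L = 3537.61 / 2872.66 × 100 = 123.1475
Paasche component (current-period weights):
ΣP(Period 1)Q(Period 1) = 3.34×167 + 15.47×114 + 2.78×354 = 557.78 + 1763.58 + 984.12 = 3305.48
ΣP(Period 0)Q(Period 1) = 2.45×167 + 12.08×114 + 2.59×354 = 409.15 + 1377.12 + 916.86 = 2703.13
P = 3305.48 / 2703.13 × 100 = 122.2834
Fisher = √(L × P) = √(123.1475 × 122.2834) = 122.7147

122.71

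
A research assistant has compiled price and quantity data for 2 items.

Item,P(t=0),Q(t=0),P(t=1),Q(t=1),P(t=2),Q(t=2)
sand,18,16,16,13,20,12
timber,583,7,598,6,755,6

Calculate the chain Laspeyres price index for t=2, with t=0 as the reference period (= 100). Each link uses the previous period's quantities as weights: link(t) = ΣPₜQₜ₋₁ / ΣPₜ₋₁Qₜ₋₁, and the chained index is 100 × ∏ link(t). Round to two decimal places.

Link t=0→t=1:
ΣP(t=1)Q(t=0) = 16×16 + 598×7 = 256 + 4186 = 4442
ΣP(t=0)Q(t=0) = 18×16 + 583×7 = 288 + 4081 = 4369
link = 4442/4369 = 1.016709
Link t=1→t=2:
ΣP(t=2)Q(t=1) = 20×13 + 755×6 = 260 + 4530 = 4790
ΣP(t=1)Q(t=1) = 16×13 + 598×6 = 208 + 3588 = 3796
link = 4790/3796 = 1.261855
Chained index = 100 × 1.016709 × 1.261855 = 128.2938

128.29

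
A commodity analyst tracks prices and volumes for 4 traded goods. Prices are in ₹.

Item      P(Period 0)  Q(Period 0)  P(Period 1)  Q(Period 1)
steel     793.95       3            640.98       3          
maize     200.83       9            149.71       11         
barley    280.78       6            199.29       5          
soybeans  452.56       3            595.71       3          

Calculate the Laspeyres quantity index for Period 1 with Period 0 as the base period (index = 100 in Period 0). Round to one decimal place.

101.7

Laspeyres quantity index uses base-period prices as weights.
ΣP(Period 0)·Q(Period 1) = 793.95×3 + 200.83×11 + 280.78×5 + 452.56×3 = 2381.85 + 2209.13 + 1403.9 + 1357.68 = 7352.56
ΣP(Period 0)·Q(Period 0) = 793.95×3 + 200.83×9 + 280.78×6 + 452.56×3 = 2381.85 + 1807.47 + 1684.68 + 1357.68 = 7231.68
Index = 7352.56 / 7231.68 × 100 = 101.6715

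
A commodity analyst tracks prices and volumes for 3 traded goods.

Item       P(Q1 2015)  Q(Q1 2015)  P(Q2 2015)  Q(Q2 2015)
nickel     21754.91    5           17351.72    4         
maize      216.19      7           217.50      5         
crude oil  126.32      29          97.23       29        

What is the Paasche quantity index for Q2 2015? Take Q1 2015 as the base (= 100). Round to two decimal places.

Paasche quantity index uses current-period prices as weights.
ΣP(Q2 2015)·Q(Q2 2015) = 17351.72×4 + 217.50×5 + 97.23×29 = 69406.88 + 1087.5 + 2819.67 = 73314.05
ΣP(Q2 2015)·Q(Q1 2015) = 17351.72×5 + 217.50×7 + 97.23×29 = 86758.6 + 1522.5 + 2819.67 = 91100.77
Index = 73314.05 / 91100.77 × 100 = 80.4758

80.48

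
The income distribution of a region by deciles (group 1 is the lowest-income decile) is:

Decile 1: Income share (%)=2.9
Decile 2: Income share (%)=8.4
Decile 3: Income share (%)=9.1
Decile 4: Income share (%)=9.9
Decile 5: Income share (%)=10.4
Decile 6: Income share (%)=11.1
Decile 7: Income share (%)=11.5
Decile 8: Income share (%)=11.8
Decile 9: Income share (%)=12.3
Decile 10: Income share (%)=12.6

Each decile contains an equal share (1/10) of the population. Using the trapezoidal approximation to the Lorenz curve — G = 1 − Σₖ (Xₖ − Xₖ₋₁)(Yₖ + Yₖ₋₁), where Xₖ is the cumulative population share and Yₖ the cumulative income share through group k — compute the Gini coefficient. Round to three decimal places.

Cumulative income shares Yₖ: 0.0290, 0.1130, 0.2040, 0.3030, 0.4070, 0.5180, 0.6330, 0.7510, 0.8740, 1.0000
Σ (Xₖ−Xₖ₋₁)(Yₖ+Yₖ₋₁) = (1/10)(0.0290+0.0000) + (1/10)(0.1130+0.0290) + (1/10)(0.2040+0.1130) + (1/10)(0.3030+0.2040) + (1/10)(0.4070+0.3030) + (1/10)(0.5180+0.4070) + (1/10)(0.6330+0.5180) + (1/10)(0.7510+0.6330) + (1/10)(0.8740+0.7510) + (1/10)(1.0000+0.8740)
  = 0.0029 + 0.0142 + 0.0317 + 0.0507 + 0.0710 + 0.0925 + 0.1151 + 0.1384 + 0.1625 + 0.1874 = 0.8664
G = 1 − 0.8664 = 0.1336

0.134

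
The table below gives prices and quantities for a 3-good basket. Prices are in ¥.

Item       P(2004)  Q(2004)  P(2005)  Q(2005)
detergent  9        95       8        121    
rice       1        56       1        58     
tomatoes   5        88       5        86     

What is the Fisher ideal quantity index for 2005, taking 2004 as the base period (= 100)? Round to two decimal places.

Laspeyres component (base-period weights):
ΣP(2004)Q(2005) = 9×121 + 1×58 + 5×86 = 1089 + 58 + 430 = 1577
ΣP(2004)Q(2004) = 9×95 + 1×56 + 5×88 = 855 + 56 + 440 = 1351
L = 1577 / 1351 × 100 = 116.7283
Paasche component (current-period weights):
ΣP(2005)Q(2005) = 8×121 + 1×58 + 5×86 = 968 + 58 + 430 = 1456
ΣP(2005)Q(2004) = 8×95 + 1×56 + 5×88 = 760 + 56 + 440 = 1256
P = 1456 / 1256 × 100 = 115.9236
Fisher = √(L × P) = √(116.7283 × 115.9236) = 116.3253

116.33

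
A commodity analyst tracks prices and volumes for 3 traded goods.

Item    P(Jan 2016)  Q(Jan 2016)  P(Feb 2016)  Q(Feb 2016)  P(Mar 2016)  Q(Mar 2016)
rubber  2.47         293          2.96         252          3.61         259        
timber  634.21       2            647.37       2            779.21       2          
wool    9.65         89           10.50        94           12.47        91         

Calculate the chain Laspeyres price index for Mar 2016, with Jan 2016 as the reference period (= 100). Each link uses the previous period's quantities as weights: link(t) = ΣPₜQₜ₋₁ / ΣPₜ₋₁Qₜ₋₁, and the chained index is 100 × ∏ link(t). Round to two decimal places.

Link Jan 2016→Feb 2016:
ΣP(Feb 2016)Q(Jan 2016) = 2.96×293 + 647.37×2 + 10.50×89 = 867.28 + 1294.74 + 934.5 = 3096.52
ΣP(Jan 2016)Q(Jan 2016) = 2.47×293 + 634.21×2 + 9.65×89 = 723.71 + 1268.42 + 858.85 = 2850.98
link = 3096.52/2850.98 = 1.086125
Link Feb 2016→Mar 2016:
ΣP(Mar 2016)Q(Feb 2016) = 3.61×252 + 779.21×2 + 12.47×94 = 909.72 + 1558.42 + 1172.18 = 3640.32
ΣP(Feb 2016)Q(Feb 2016) = 2.96×252 + 647.37×2 + 10.50×94 = 745.92 + 1294.74 + 987 = 3027.66
link = 3640.32/3027.66 = 1.202354
Chained index = 100 × 1.086125 × 1.202354 = 130.5907

130.59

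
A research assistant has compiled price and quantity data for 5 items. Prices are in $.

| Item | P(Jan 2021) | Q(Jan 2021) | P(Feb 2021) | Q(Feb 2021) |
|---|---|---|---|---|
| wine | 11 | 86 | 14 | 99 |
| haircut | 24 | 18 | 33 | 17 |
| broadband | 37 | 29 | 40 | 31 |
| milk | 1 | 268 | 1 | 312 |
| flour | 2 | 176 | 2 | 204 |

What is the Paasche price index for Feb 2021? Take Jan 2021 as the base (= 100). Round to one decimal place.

Paasche price index uses current-period quantities as weights.
ΣP(Feb 2021)·Q(Feb 2021) = 14×99 + 33×17 + 40×31 + 1×312 + 2×204 = 1386 + 561 + 1240 + 312 + 408 = 3907
ΣP(Jan 2021)·Q(Feb 2021) = 11×99 + 24×17 + 37×31 + 1×312 + 2×204 = 1089 + 408 + 1147 + 312 + 408 = 3364
Index = 3907 / 3364 × 100 = 116.1415

116.1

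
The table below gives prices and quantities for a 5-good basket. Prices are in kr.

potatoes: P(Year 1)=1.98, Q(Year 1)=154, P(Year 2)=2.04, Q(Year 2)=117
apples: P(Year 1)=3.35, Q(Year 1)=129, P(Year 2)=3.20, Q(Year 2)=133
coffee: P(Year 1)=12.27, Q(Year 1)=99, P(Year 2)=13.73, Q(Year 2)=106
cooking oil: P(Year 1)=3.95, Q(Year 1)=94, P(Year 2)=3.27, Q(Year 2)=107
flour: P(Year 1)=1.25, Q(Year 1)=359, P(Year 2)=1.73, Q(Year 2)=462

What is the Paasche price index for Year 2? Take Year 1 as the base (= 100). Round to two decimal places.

109.77

Paasche price index uses current-period quantities as weights.
ΣP(Year 2)·Q(Year 2) = 2.04×117 + 3.20×133 + 13.73×106 + 3.27×107 + 1.73×462 = 238.68 + 425.6 + 1455.38 + 349.89 + 799.26 = 3268.81
ΣP(Year 1)·Q(Year 2) = 1.98×117 + 3.35×133 + 12.27×106 + 3.95×107 + 1.25×462 = 231.66 + 445.55 + 1300.62 + 422.65 + 577.5 = 2977.98
Index = 3268.81 / 2977.98 × 100 = 109.7660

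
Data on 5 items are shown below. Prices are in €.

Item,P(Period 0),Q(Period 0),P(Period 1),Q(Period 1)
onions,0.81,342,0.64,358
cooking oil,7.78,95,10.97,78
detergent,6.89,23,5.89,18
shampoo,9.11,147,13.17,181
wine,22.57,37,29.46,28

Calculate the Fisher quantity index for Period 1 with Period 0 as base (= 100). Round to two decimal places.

Laspeyres component (base-period weights):
ΣP(Period 0)Q(Period 1) = 0.81×358 + 7.78×78 + 6.89×18 + 9.11×181 + 22.57×28 = 289.98 + 606.84 + 124.02 + 1648.91 + 631.96 = 3301.71
ΣP(Period 0)Q(Period 0) = 0.81×342 + 7.78×95 + 6.89×23 + 9.11×147 + 22.57×37 = 277.02 + 739.1 + 158.47 + 1339.17 + 835.09 = 3348.85
L = 3301.71 / 3348.85 × 100 = 98.5924
Paasche component (current-period weights):
ΣP(Period 1)Q(Period 1) = 0.64×358 + 10.97×78 + 5.89×18 + 13.17×181 + 29.46×28 = 229.12 + 855.66 + 106.02 + 2383.77 + 824.88 = 4399.45
ΣP(Period 1)Q(Period 0) = 0.64×342 + 10.97×95 + 5.89×23 + 13.17×147 + 29.46×37 = 218.88 + 1042.15 + 135.47 + 1935.99 + 1090.02 = 4422.51
P = 4399.45 / 4422.51 × 100 = 99.4786
Fisher = √(L × P) = √(98.5924 × 99.4786) = 99.0345

99.03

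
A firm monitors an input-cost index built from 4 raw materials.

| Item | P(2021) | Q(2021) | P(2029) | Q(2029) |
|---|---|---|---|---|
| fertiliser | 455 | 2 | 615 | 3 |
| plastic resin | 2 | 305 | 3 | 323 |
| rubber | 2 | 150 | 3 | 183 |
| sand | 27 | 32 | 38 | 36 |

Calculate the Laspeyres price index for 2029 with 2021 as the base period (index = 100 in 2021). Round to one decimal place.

Laspeyres price index uses base-period quantities as weights.
ΣP(2029)·Q(2021) = 615×2 + 3×305 + 3×150 + 38×32 = 1230 + 915 + 450 + 1216 = 3811
ΣP(2021)·Q(2021) = 455×2 + 2×305 + 2×150 + 27×32 = 910 + 610 + 300 + 864 = 2684
Index = 3811 / 2684 × 100 = 141.9896

142.0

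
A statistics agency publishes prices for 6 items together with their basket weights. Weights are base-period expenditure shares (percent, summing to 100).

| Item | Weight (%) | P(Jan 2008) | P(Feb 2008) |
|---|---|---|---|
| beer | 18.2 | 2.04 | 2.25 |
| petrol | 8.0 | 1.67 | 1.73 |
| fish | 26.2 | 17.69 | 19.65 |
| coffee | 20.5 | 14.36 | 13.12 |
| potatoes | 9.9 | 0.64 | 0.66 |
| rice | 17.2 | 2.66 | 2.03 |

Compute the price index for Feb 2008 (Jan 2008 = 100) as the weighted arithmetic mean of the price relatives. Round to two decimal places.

99.53

beer: 18.2 × (2.25/2.04) = 18.2 × 1.102941 = 20.0735
petrol: 8.0 × (1.73/1.67) = 8.0 × 1.035928 = 8.2874
fish: 26.2 × (19.65/17.69) = 26.2 × 1.110797 = 29.1029
coffee: 20.5 × (13.12/14.36) = 20.5 × 0.913649 = 18.7298
potatoes: 9.9 × (0.66/0.64) = 9.9 × 1.031250 = 10.2094
rice: 17.2 × (2.03/2.66) = 17.2 × 0.763158 = 13.1263
Index = Σ wᵢ·(p₁ᵢ/p₀ᵢ) = 20.0735 + 8.2874 + 29.1029 + 18.7298 + 10.2094 + 13.1263 = 99.5293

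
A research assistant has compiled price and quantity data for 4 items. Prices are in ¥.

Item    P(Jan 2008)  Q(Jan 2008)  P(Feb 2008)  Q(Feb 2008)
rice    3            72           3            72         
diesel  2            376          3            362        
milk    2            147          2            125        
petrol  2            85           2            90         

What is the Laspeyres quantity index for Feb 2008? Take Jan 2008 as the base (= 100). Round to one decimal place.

95.7

Laspeyres quantity index uses base-period prices as weights.
ΣP(Jan 2008)·Q(Feb 2008) = 3×72 + 2×362 + 2×125 + 2×90 = 216 + 724 + 250 + 180 = 1370
ΣP(Jan 2008)·Q(Jan 2008) = 3×72 + 2×376 + 2×147 + 2×85 = 216 + 752 + 294 + 170 = 1432
Index = 1370 / 1432 × 100 = 95.6704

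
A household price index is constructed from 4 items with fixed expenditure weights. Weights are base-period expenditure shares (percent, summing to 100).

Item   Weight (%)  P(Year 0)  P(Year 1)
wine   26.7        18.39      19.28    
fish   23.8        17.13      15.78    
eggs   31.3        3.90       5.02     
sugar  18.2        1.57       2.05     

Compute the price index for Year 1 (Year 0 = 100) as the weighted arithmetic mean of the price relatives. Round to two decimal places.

113.97

wine: 26.7 × (19.28/18.39) = 26.7 × 1.048396 = 27.9922
fish: 23.8 × (15.78/17.13) = 23.8 × 0.921191 = 21.9243
eggs: 31.3 × (5.02/3.90) = 31.3 × 1.287179 = 40.2887
sugar: 18.2 × (2.05/1.57) = 18.2 × 1.305732 = 23.7643
Index = Σ wᵢ·(p₁ᵢ/p₀ᵢ) = 27.9922 + 21.9243 + 40.2887 + 23.7643 = 113.9696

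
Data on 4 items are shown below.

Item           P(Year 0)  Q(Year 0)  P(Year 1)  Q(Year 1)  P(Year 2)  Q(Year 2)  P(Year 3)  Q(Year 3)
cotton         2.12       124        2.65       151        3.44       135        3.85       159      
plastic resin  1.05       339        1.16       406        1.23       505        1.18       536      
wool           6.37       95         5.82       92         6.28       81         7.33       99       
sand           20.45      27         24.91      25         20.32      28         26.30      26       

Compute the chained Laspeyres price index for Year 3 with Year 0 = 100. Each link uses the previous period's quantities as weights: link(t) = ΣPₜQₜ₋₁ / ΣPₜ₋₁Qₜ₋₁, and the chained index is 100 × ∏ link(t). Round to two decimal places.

128.56

Link Year 0→Year 1:
ΣP(Year 1)Q(Year 0) = 2.65×124 + 1.16×339 + 5.82×95 + 24.91×27 = 328.6 + 393.24 + 552.9 + 672.57 = 1947.31
ΣP(Year 0)Q(Year 0) = 2.12×124 + 1.05×339 + 6.37×95 + 20.45×27 = 262.88 + 355.95 + 605.15 + 552.15 = 1776.13
link = 1947.31/1776.13 = 1.096378
Link Year 1→Year 2:
ΣP(Year 2)Q(Year 1) = 3.44×151 + 1.23×406 + 6.28×92 + 20.32×25 = 519.44 + 499.38 + 577.76 + 508 = 2104.58
ΣP(Year 1)Q(Year 1) = 2.65×151 + 1.16×406 + 5.82×92 + 24.91×25 = 400.15 + 470.96 + 535.44 + 622.75 = 2029.3
link = 2104.58/2029.3 = 1.037097
Link Year 2→Year 3:
ΣP(Year 3)Q(Year 2) = 3.85×135 + 1.18×505 + 7.33×81 + 26.30×28 = 519.75 + 595.9 + 593.73 + 736.4 = 2445.78
ΣP(Year 2)Q(Year 2) = 3.44×135 + 1.23×505 + 6.28×81 + 20.32×28 = 464.4 + 621.15 + 508.68 + 568.96 = 2163.19
link = 2445.78/2163.19 = 1.130636
Chained index = 100 × 1.096378 × 1.037097 × 1.130636 = 128.5589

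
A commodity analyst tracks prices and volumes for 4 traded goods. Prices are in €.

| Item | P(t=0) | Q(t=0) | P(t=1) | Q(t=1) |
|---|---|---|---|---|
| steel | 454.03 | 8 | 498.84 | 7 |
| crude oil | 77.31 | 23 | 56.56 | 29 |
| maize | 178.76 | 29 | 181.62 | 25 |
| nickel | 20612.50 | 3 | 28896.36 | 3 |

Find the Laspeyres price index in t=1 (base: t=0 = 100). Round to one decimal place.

134.3

Laspeyres price index uses base-period quantities as weights.
ΣP(t=1)·Q(t=0) = 498.84×8 + 56.56×23 + 181.62×29 + 28896.36×3 = 3990.72 + 1300.88 + 5266.98 + 86689.08 = 97247.66
ΣP(t=0)·Q(t=0) = 454.03×8 + 77.31×23 + 178.76×29 + 20612.50×3 = 3632.24 + 1778.13 + 5184.04 + 61837.5 = 72431.91
Index = 97247.66 / 72431.91 × 100 = 134.2608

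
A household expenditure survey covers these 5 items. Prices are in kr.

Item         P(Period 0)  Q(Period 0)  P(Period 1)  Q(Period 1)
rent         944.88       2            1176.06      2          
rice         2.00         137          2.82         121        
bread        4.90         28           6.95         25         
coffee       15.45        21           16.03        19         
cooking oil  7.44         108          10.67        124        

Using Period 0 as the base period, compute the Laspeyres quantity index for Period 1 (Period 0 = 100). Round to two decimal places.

101.21

Laspeyres quantity index uses base-period prices as weights.
ΣP(Period 0)·Q(Period 1) = 944.88×2 + 2.00×121 + 4.90×25 + 15.45×19 + 7.44×124 = 1889.76 + 242 + 122.5 + 293.55 + 922.56 = 3470.37
ΣP(Period 0)·Q(Period 0) = 944.88×2 + 2.00×137 + 4.90×28 + 15.45×21 + 7.44×108 = 1889.76 + 274 + 137.2 + 324.45 + 803.52 = 3428.93
Index = 3470.37 / 3428.93 × 100 = 101.2085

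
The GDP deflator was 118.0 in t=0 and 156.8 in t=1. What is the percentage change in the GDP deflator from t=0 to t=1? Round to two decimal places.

Change = (156.8 − 118.0) / 118.0 × 100
       = 38.8 / 118.0 × 100 = 32.8814%

32.88%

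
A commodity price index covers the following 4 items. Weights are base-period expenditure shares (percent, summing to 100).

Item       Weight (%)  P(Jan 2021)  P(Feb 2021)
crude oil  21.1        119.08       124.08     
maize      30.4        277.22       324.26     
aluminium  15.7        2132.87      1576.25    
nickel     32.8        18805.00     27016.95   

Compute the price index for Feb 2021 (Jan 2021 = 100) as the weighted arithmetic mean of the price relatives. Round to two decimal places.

116.27

crude oil: 21.1 × (124.08/119.08) = 21.1 × 1.041989 = 21.9860
maize: 30.4 × (324.26/277.22) = 30.4 × 1.169685 = 35.5584
aluminium: 15.7 × (1576.25/2132.87) = 15.7 × 0.739028 = 11.6027
nickel: 32.8 × (27016.95/18805.00) = 32.8 × 1.436690 = 47.1234
Index = Σ wᵢ·(p₁ᵢ/p₀ᵢ) = 21.9860 + 35.5584 + 11.6027 + 47.1234 = 116.2705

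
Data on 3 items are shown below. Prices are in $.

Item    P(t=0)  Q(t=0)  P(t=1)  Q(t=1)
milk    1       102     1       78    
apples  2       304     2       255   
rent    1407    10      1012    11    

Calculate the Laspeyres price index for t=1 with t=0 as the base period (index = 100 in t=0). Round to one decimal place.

Laspeyres price index uses base-period quantities as weights.
ΣP(t=1)·Q(t=0) = 1×102 + 2×304 + 1012×10 = 102 + 608 + 10120 = 10830
ΣP(t=0)·Q(t=0) = 1×102 + 2×304 + 1407×10 = 102 + 608 + 14070 = 14780
Index = 10830 / 14780 × 100 = 73.2747

73.3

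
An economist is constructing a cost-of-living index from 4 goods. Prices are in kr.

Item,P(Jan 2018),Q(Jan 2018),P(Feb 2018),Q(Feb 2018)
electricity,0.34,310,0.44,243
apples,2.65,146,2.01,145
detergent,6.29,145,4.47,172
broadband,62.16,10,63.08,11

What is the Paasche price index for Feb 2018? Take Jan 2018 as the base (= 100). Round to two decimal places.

83.36

Paasche price index uses current-period quantities as weights.
ΣP(Feb 2018)·Q(Feb 2018) = 0.44×243 + 2.01×145 + 4.47×172 + 63.08×11 = 106.92 + 291.45 + 768.84 + 693.88 = 1861.09
ΣP(Jan 2018)·Q(Feb 2018) = 0.34×243 + 2.65×145 + 6.29×172 + 62.16×11 = 82.62 + 384.25 + 1081.88 + 683.76 = 2232.51
Index = 1861.09 / 2232.51 × 100 = 83.3631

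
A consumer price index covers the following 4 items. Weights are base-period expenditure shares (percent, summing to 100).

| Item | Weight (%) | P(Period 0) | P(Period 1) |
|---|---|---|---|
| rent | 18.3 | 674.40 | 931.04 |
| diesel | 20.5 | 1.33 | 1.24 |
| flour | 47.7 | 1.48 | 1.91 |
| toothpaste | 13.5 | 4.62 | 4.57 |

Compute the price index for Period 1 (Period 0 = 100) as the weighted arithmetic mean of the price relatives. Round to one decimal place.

119.3

rent: 18.3 × (931.04/674.40) = 18.3 × 1.380546 = 25.2640
diesel: 20.5 × (1.24/1.33) = 20.5 × 0.932331 = 19.1128
flour: 47.7 × (1.91/1.48) = 47.7 × 1.290541 = 61.5588
toothpaste: 13.5 × (4.57/4.62) = 13.5 × 0.989177 = 13.3539
Index = Σ wᵢ·(p₁ᵢ/p₀ᵢ) = 25.2640 + 19.1128 + 61.5588 + 13.3539 = 119.2894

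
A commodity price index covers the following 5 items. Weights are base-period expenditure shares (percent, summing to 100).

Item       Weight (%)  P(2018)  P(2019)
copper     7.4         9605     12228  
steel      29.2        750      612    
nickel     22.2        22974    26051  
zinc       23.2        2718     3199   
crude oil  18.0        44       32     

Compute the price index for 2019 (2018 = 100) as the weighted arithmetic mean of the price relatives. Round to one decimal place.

98.8

copper: 7.4 × (12228/9605) = 7.4 × 1.273087 = 9.4208
steel: 29.2 × (612/750) = 29.2 × 0.816000 = 23.8272
nickel: 22.2 × (26051/22974) = 22.2 × 1.133934 = 25.1733
zinc: 23.2 × (3199/2718) = 23.2 × 1.176968 = 27.3057
crude oil: 18.0 × (32/44) = 18.0 × 0.727273 = 13.0909
Index = Σ wᵢ·(p₁ᵢ/p₀ᵢ) = 9.4208 + 23.8272 + 25.1733 + 27.3057 + 13.0909 = 98.8180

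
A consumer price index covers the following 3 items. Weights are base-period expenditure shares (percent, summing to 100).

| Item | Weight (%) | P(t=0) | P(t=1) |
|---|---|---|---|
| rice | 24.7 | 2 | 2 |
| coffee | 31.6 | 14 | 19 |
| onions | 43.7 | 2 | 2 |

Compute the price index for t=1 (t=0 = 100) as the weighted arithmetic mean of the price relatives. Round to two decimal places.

111.29

rice: 24.7 × (2/2) = 24.7 × 1.000000 = 24.7000
coffee: 31.6 × (19/14) = 31.6 × 1.357143 = 42.8857
onions: 43.7 × (2/2) = 43.7 × 1.000000 = 43.7000
Index = Σ wᵢ·(p₁ᵢ/p₀ᵢ) = 24.7000 + 42.8857 + 43.7000 = 111.2857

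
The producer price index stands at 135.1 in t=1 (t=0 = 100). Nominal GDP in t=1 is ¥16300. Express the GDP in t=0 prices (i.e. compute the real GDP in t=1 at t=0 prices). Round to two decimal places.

Real = Nominal ÷ (Index/100) = 16300 ÷ (135.1/100)
     = 16300 ÷ 1.351 = 12065.1369

12065.14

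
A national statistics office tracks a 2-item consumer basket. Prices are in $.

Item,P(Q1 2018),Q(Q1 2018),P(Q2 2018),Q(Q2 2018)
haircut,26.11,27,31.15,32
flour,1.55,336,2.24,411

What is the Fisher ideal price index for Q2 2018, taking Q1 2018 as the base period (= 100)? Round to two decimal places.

Laspeyres component (base-period weights):
ΣP(Q2 2018)Q(Q1 2018) = 31.15×27 + 2.24×336 = 841.05 + 752.64 = 1593.69
ΣP(Q1 2018)Q(Q1 2018) = 26.11×27 + 1.55×336 = 704.97 + 520.8 = 1225.77
L = 1593.69 / 1225.77 × 100 = 130.0154
Paasche component (current-period weights):
ΣP(Q2 2018)Q(Q2 2018) = 31.15×32 + 2.24×411 = 996.8 + 920.64 = 1917.44
ΣP(Q1 2018)Q(Q2 2018) = 26.11×32 + 1.55×411 = 835.52 + 637.05 = 1472.57
P = 1917.44 / 1472.57 × 100 = 130.2104
Fisher = √(L × P) = √(130.0154 × 130.2104) = 130.1129

130.11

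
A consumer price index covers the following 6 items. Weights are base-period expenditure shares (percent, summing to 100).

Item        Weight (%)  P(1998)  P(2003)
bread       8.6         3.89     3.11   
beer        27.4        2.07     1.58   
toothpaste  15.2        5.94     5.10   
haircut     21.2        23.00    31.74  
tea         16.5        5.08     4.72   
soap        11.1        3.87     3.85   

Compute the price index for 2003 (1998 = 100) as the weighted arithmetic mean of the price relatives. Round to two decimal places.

96.47

bread: 8.6 × (3.11/3.89) = 8.6 × 0.799486 = 6.8756
beer: 27.4 × (1.58/2.07) = 27.4 × 0.763285 = 20.9140
toothpaste: 15.2 × (5.10/5.94) = 15.2 × 0.858586 = 13.0505
haircut: 21.2 × (31.74/23.00) = 21.2 × 1.380000 = 29.2560
tea: 16.5 × (4.72/5.08) = 16.5 × 0.929134 = 15.3307
soap: 11.1 × (3.85/3.87) = 11.1 × 0.994832 = 11.0426
Index = Σ wᵢ·(p₁ᵢ/p₀ᵢ) = 6.8756 + 20.9140 + 13.0505 + 29.2560 + 15.3307 + 11.0426 = 96.4694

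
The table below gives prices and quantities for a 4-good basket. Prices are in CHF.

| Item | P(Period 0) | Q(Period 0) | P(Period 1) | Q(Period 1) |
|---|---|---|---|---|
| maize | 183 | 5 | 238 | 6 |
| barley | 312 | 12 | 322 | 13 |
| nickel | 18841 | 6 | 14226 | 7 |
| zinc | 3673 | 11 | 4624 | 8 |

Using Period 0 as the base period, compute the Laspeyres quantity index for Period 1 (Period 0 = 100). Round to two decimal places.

105.26

Laspeyres quantity index uses base-period prices as weights.
ΣP(Period 0)·Q(Period 1) = 183×6 + 312×13 + 18841×7 + 3673×8 = 1098 + 4056 + 131887 + 29384 = 166425
ΣP(Period 0)·Q(Period 0) = 183×5 + 312×12 + 18841×6 + 3673×11 = 915 + 3744 + 113046 + 40403 = 158108
Index = 166425 / 158108 × 100 = 105.2603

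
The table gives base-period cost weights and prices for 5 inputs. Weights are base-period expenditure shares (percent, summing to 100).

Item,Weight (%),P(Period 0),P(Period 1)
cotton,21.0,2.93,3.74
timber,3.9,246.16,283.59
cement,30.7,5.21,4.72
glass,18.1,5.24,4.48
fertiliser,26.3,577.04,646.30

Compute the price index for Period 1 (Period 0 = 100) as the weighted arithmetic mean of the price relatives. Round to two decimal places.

cotton: 21.0 × (3.74/2.93) = 21.0 × 1.276451 = 26.8055
timber: 3.9 × (283.59/246.16) = 3.9 × 1.152056 = 4.4930
cement: 30.7 × (4.72/5.21) = 30.7 × 0.905950 = 27.8127
glass: 18.1 × (4.48/5.24) = 18.1 × 0.854962 = 15.4748
fertiliser: 26.3 × (646.30/577.04) = 26.3 × 1.120026 = 29.4567
Index = Σ wᵢ·(p₁ᵢ/p₀ᵢ) = 26.8055 + 4.4930 + 27.8127 + 15.4748 + 29.4567 = 104.0426

104.04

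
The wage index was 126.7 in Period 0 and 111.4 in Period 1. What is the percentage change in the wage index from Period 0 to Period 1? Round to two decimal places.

Change = (111.4 − 126.7) / 126.7 × 100
       = -15.3 / 126.7 × 100 = -12.0758%

-12.08%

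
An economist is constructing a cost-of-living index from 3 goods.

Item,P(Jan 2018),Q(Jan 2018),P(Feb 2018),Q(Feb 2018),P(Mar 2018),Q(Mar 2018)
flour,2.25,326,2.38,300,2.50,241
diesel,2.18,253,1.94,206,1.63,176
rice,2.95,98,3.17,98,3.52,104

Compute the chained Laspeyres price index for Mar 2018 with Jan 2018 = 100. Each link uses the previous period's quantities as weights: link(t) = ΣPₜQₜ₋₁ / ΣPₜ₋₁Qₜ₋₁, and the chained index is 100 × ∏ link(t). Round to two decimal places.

Link Jan 2018→Feb 2018:
ΣP(Feb 2018)Q(Jan 2018) = 2.38×326 + 1.94×253 + 3.17×98 = 775.88 + 490.82 + 310.66 = 1577.36
ΣP(Jan 2018)Q(Jan 2018) = 2.25×326 + 2.18×253 + 2.95×98 = 733.5 + 551.54 + 289.1 = 1574.14
link = 1577.36/1574.14 = 1.002046
Link Feb 2018→Mar 2018:
ΣP(Mar 2018)Q(Feb 2018) = 2.50×300 + 1.63×206 + 3.52×98 = 750 + 335.78 + 344.96 = 1430.74
ΣP(Feb 2018)Q(Feb 2018) = 2.38×300 + 1.94×206 + 3.17×98 = 714 + 399.64 + 310.66 = 1424.3
link = 1430.74/1424.3 = 1.004522
Chained index = 100 × 1.002046 × 1.004522 = 100.6576

100.66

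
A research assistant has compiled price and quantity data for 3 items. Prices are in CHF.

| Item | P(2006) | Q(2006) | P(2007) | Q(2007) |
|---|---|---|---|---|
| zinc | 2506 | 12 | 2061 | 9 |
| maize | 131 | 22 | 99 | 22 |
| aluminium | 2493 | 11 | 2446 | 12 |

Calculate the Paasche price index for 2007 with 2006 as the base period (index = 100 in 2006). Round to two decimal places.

90.47

Paasche price index uses current-period quantities as weights.
ΣP(2007)·Q(2007) = 2061×9 + 99×22 + 2446×12 = 18549 + 2178 + 29352 = 50079
ΣP(2006)·Q(2007) = 2506×9 + 131×22 + 2493×12 = 22554 + 2882 + 29916 = 55352
Index = 50079 / 55352 × 100 = 90.4737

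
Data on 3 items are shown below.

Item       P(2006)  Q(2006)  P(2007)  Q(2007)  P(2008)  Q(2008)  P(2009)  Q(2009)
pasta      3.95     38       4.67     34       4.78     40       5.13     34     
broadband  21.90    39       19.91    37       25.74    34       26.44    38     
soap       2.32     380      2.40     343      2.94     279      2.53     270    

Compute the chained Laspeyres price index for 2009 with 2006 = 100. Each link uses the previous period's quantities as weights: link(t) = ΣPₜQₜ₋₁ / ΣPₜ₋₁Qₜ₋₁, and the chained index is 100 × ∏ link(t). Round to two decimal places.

117.28

Link 2006→2007:
ΣP(2007)Q(2006) = 4.67×38 + 19.91×39 + 2.40×380 = 177.46 + 776.49 + 912 = 1865.95
ΣP(2006)Q(2006) = 3.95×38 + 21.90×39 + 2.32×380 = 150.1 + 854.1 + 881.6 = 1885.8
link = 1865.95/1885.8 = 0.989474
Link 2007→2008:
ΣP(2008)Q(2007) = 4.78×34 + 25.74×37 + 2.94×343 = 162.52 + 952.38 + 1008.42 = 2123.32
ΣP(2007)Q(2007) = 4.67×34 + 19.91×37 + 2.40×343 = 158.78 + 736.67 + 823.2 = 1718.65
link = 2123.32/1718.65 = 1.235458
Link 2008→2009:
ΣP(2009)Q(2008) = 5.13×40 + 26.44×34 + 2.53×279 = 205.2 + 898.96 + 705.87 = 1810.03
ΣP(2008)Q(2008) = 4.78×40 + 25.74×34 + 2.94×279 = 191.2 + 875.16 + 820.26 = 1886.62
link = 1810.03/1886.62 = 0.959404
Chained index = 100 × 0.989474 × 1.235458 × 0.959404 = 117.2826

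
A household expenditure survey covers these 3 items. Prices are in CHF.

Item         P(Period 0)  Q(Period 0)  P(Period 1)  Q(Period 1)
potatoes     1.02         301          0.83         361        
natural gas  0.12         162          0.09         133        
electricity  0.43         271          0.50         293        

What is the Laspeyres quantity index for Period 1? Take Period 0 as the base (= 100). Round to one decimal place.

Laspeyres quantity index uses base-period prices as weights.
ΣP(Period 0)·Q(Period 1) = 1.02×361 + 0.12×133 + 0.43×293 = 368.22 + 15.96 + 125.99 = 510.17
ΣP(Period 0)·Q(Period 0) = 1.02×301 + 0.12×162 + 0.43×271 = 307.02 + 19.44 + 116.53 = 442.99
Index = 510.17 / 442.99 × 100 = 115.1651

115.2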